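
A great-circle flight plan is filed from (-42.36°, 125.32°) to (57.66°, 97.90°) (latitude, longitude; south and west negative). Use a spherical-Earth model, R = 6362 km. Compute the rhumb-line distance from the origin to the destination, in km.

Δψ = ln[tan(π/4+φ₂/2)/tan(π/4+φ₁/2)] = +2.0557;  Δφ = +1.7457 rad,  Δλ = -0.4786 rad
q = Δφ/Δψ = 0.8492
d = R·√(Δφ² + q²Δλ²) = 6362·1.79236 = 11403 km

11403 km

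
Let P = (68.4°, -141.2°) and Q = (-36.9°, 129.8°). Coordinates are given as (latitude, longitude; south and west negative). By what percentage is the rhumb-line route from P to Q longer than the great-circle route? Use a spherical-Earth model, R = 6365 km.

Great circle: σ = 2.1569 rad → d_gc = Rσ = 13728.7 km
Rhumb: Δφ = -1.8378, Δλ = -1.5533, Δψ = -2.3505, q = Δφ/Δψ = 0.7819 → d_rh = R√(Δφ²+q²Δλ²) = 14021.3 km
Excess = (14021.3 − 13728.7) / 13728.7 = 292.6 / 13728.7 = 2.13% ≈ 2.1%

2.1%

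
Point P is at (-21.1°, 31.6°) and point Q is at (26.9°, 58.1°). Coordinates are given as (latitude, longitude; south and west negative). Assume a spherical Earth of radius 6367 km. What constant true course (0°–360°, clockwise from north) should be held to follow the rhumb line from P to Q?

28.1°

Δψ = ln[tan(π/4+φ₂/2)/tan(π/4+φ₁/2)] = +0.8646
Δλ = +0.4625 rad (taken the short way round)
course = atan2(Δλ, Δψ) = 28.14°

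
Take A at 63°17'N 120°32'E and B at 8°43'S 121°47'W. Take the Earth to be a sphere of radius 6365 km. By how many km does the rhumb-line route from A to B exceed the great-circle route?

846 km

Great circle: cos σ = sin φ₁ sin φ₂ + cos φ₁ cos φ₂ cos Δλ,  σ = 1.9197 rad → d_gc = 12218.6 km
Rhumb line: Δψ = -1.5905, q = Δφ/Δψ = 0.7901, d_rh = R√(Δφ²+q²Δλ²) = 13064.2 km
Excess = 13064.2 − 12218.6 = 845.6 ≈ 846 km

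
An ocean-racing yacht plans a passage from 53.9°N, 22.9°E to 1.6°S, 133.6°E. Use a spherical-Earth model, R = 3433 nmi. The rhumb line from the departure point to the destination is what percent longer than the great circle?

Great circle: σ = 1.8036 rad → d_gc = Rσ = 6191.9 nmi
Rhumb: Δφ = -0.9687, Δλ = +1.9321, Δψ = -1.1491, q = Δφ/Δψ = 0.8429 → d_rh = R√(Δφ²+q²Δλ²) = 6505.3 nmi
Excess = (6505.3 − 6191.9) / 6191.9 = 313.4 / 6191.9 = 5.06% ≈ 5.1%

5.1%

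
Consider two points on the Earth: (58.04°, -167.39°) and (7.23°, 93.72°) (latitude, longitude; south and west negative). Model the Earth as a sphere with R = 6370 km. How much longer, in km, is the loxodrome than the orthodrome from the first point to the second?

509 km

Great circle: cos σ = sin φ₁ sin φ₂ + cos φ₁ cos φ₂ cos Δλ,  σ = 1.5452 rad → d_gc = 9842.7 km
Rhumb line: Δψ = -1.1240, q = Δφ/Δψ = 0.7890, d_rh = R√(Δφ²+q²Δλ²) = 10351.7 km
Excess = 10351.7 − 9842.7 = 509.0 ≈ 509 km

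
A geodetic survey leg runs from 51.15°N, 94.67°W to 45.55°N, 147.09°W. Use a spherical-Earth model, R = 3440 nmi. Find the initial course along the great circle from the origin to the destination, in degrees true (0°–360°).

θ = atan2( sin Δλ·cos φ₂ ,  cos φ₁ sin φ₂ − sin φ₁ cos φ₂ cos Δλ )
  = atan2(-0.5550, +0.1152) = 281.73°

281.7°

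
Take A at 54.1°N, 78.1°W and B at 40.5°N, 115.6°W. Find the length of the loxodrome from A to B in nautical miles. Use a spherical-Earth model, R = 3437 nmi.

Rhumb course C = atan2(Δλ, Δψ) with Δψ = ln[tan(π/4+φ₂/2)/tan(π/4+φ₁/2)] = -0.3528, Δλ = -0.6545 → C = 241.67°
d = R·|Δφ| / |cos C| = 3437·0.23736 / 0.47450 = 1719 nmi

1719 nmi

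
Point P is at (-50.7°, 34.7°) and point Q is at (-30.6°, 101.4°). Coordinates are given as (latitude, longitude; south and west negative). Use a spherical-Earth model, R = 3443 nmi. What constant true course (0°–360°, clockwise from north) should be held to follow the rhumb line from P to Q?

68.1°

Δψ = ln[tan(π/4+φ₂/2)/tan(π/4+φ₁/2)] = +0.4684
Δλ = +1.1641 rad (taken the short way round)
course = atan2(Δλ, Δψ) = 68.08°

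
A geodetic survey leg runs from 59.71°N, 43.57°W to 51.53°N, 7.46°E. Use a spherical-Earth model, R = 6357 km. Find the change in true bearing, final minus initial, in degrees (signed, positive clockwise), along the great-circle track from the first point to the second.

+43.1°

At departure: θ₁ = atan2(sin Δλ cos φ₂, cos φ₁ sin φ₂ − sin φ₁ cos φ₂ cos Δλ) = 83.27°
At arrival: θ₂ = atan2(sin Δλ cos φ₁, −cos φ₂ sin φ₁ + sin φ₂ cos φ₁ cos Δλ) = 126.37°
Δθ = θ₂ − θ₁ = +43.1°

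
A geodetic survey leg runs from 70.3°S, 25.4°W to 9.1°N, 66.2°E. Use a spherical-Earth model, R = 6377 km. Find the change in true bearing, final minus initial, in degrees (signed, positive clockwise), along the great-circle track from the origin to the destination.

At departure: θ₁ = atan2(sin Δλ cos φ₂, cos φ₁ sin φ₂ − sin φ₁ cos φ₂ cos Δλ) = 88.41°
At arrival: θ₂ = atan2(sin Δλ cos φ₁, −cos φ₂ sin φ₁ + sin φ₂ cos φ₁ cos Δλ) = 19.95°
Δθ = θ₂ − θ₁ = -68.5°

-68.5°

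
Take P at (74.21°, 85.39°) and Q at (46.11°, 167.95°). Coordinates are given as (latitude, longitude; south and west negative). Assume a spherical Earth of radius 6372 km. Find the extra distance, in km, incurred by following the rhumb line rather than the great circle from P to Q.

Great circle: cos σ = sin φ₁ sin φ₂ + cos φ₁ cos φ₂ cos Δλ,  σ = 0.7700 rad → d_gc = 4906.5 km
Rhumb line: Δψ = -1.0666, q = Δφ/Δψ = 0.4598, d_rh = R√(Δφ²+q²Δλ²) = 5252.6 km
Excess = 5252.6 − 4906.5 = 346.1 ≈ 346 km

346 km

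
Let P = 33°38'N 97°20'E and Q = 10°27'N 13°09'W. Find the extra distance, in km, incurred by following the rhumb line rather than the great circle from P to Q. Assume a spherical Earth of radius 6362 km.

374 km

Great circle: cos σ = sin φ₁ sin φ₂ + cos φ₁ cos φ₂ cos Δλ,  σ = 1.7579 rad → d_gc = 11184.1 km
Rhumb line: Δψ = -0.4405, q = Δφ/Δψ = 0.9185, d_rh = R√(Δφ²+q²Δλ²) = 11557.8 km
Excess = 11557.8 − 11184.1 = 373.7 ≈ 374 km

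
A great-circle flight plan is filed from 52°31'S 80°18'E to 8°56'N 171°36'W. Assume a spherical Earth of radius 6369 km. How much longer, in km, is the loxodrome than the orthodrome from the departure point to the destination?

443 km

Great circle: cos σ = sin φ₁ sin φ₂ + cos φ₁ cos φ₂ cos Δλ,  σ = 1.8860 rad → d_gc = 12011.8 km
Rhumb line: Δψ = +1.2374, q = Δφ/Δψ = 0.8667, d_rh = R√(Δφ²+q²Δλ²) = 12455.0 km
Excess = 12455.0 − 12011.8 = 443.2 ≈ 443 km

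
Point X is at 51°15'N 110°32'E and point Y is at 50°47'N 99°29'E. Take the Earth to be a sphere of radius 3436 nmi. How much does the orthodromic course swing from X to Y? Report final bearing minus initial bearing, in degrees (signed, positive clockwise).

-8.6°

Initial bearing θ₁ = atan2(sin Δλ cos φ₂, cos φ₁ sin φ₂ − sin φ₁ cos φ₂ cos Δλ) = 270.47°
Final bearing θ₂ = (initial bearing from the destination back to the start) + 180° = 261.87°
Δθ = θ₂ − θ₁ = -8.6°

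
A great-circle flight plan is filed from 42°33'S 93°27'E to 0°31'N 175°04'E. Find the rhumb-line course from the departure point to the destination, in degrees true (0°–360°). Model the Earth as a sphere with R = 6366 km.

Meridional parts: M(φ₁)=-0.8221, M(φ₂)=+0.0090 → ΔM = +0.8312;  Δλ = +1.4245 rad
tan C = Δλ / ΔM = +1.7138 → C = 59.74°

59.7°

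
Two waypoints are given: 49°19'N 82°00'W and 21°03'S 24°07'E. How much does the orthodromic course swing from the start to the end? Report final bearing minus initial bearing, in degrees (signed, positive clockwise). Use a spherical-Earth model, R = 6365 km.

+43.3°

Initial bearing θ₁ = atan2(sin Δλ cos φ₂, cos φ₁ sin φ₂ − sin φ₁ cos φ₂ cos Δλ) = 92.41°
Final bearing θ₂ = (initial bearing from the destination back to the start) + 180° = 135.74°
Δθ = θ₂ − θ₁ = +43.3°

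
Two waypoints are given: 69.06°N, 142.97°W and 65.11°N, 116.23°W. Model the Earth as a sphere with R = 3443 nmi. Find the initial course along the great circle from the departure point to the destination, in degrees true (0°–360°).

98.1°

N = sin Δλ·cos φ₂ = +0.1894;  D = cos φ₁ sin φ₂ − sin φ₁ cos φ₂ cos Δλ = -0.0268
initial course = atan2(N, D) = 98.07°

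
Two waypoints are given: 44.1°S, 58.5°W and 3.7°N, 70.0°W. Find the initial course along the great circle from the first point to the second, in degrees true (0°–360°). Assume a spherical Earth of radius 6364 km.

N = sin Δλ·cos φ₂ = -0.1990;  D = cos φ₁ sin φ₂ − sin φ₁ cos φ₂ cos Δλ = +0.7269
initial course = atan2(N, D) = 344.69°

344.7°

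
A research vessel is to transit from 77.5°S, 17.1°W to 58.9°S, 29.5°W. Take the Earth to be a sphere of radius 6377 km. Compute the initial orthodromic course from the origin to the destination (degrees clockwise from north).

N = sin Δλ·cos φ₂ = -0.1109;  D = cos φ₁ sin φ₂ − sin φ₁ cos φ₂ cos Δλ = +0.3072
initial course = atan2(N, D) = 340.15°

340.1°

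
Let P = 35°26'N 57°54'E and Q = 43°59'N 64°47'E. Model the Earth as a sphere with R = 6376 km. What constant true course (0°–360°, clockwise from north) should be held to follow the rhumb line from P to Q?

31.7°

Meridional parts: M(φ₁)=+0.6621, M(φ₂)=+0.8565 → ΔM = +0.1944;  Δλ = +0.1201 rad
tan C = Δλ / ΔM = +0.6180 → C = 31.72°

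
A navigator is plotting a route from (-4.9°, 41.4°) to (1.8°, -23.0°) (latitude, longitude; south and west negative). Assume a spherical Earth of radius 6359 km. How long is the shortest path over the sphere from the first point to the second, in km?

7179 km

Haversine: a = sin²(Δφ/2)+cos φ₁ cos φ₂ sin²(Δλ/2) = 0.28619;  σ = 2·atan2(√a,√(1−a))
σ = 64.684° → d = Rσ = 6359·1.12895 = 7179 km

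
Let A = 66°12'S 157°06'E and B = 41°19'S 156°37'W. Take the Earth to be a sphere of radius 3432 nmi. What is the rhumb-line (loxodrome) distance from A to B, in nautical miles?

2169 nmi

Rhumb course C = atan2(Δλ, Δψ) with Δψ = ln[tan(π/4+φ₂/2)/tan(π/4+φ₁/2)] = +0.7640, Δλ = +0.8078 → C = 46.60°
d = R·|Δφ| / |cos C| = 3432·0.43430 / 0.68712 = 2169 nmi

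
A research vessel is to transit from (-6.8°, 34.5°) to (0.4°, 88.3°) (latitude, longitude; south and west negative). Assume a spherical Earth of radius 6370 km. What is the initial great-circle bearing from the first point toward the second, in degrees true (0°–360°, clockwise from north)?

84.6°

θ = atan2( sin Δλ·cos φ₂ ,  cos φ₁ sin φ₂ − sin φ₁ cos φ₂ cos Δλ )
  = atan2(+0.8069, +0.0769) = 84.56°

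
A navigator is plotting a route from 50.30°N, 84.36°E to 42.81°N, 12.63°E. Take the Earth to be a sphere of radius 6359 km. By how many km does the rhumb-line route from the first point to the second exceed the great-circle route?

Great circle: cos σ = sin φ₁ sin φ₂ + cos φ₁ cos φ₂ cos Δλ,  σ = 0.8369 rad → d_gc = 5321.9 km
Rhumb line: Δψ = -0.1905, q = Δφ/Δψ = 0.6861, d_rh = R√(Δφ²+q²Δλ²) = 5524.7 km
Excess = 5524.7 − 5321.9 = 202.8 ≈ 203 km

203 km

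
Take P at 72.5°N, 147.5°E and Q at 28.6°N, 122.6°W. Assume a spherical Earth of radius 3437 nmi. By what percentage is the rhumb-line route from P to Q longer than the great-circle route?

Great circle: σ = 1.0962 rad → d_gc = Rσ = 3767.6 nmi
Rhumb: Δφ = -0.7662, Δλ = +1.5691, Δψ = -1.3501, q = Δφ/Δψ = 0.5675 → d_rh = R√(Δφ²+q²Δλ²) = 4037.6 nmi
Excess = (4037.6 − 3767.6) / 3767.6 = 270.0 / 3767.6 = 7.17% ≈ 7.2%

7.2%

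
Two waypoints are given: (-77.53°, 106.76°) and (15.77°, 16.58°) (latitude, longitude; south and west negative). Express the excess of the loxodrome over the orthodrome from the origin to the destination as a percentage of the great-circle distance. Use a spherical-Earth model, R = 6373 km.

Great circle: σ = 1.8401 rad → d_gc = Rσ = 11726.7 km
Rhumb: Δφ = +1.6284, Δλ = -1.5739, Δψ = +2.4929, q = Δφ/Δψ = 0.6532 → d_rh = R√(Δφ²+q²Δλ²) = 12273.1 km
Excess = (12273.1 − 11726.7) / 11726.7 = 546.4 / 11726.7 = 4.66% ≈ 4.7%

4.7%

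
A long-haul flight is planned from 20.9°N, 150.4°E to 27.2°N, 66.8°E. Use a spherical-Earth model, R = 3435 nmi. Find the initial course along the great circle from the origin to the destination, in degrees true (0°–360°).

N = sin Δλ·cos φ₂ = -0.8839;  D = cos φ₁ sin φ₂ − sin φ₁ cos φ₂ cos Δλ = +0.3917
initial course = atan2(N, D) = 293.90°

293.9°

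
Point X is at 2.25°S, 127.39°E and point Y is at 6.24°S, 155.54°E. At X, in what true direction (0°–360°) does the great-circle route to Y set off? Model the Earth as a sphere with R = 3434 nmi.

N = sin Δλ·cos φ₂ = +0.4690;  D = cos φ₁ sin φ₂ − sin φ₁ cos φ₂ cos Δλ = -0.0742
initial course = atan2(N, D) = 98.99°

99.0°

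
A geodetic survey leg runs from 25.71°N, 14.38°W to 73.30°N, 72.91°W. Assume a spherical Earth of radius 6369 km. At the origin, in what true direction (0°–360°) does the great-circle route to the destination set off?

N = sin Δλ·cos φ₂ = -0.2451;  D = cos φ₁ sin φ₂ − sin φ₁ cos φ₂ cos Δλ = +0.7979
initial course = atan2(N, D) = 342.92°

342.9°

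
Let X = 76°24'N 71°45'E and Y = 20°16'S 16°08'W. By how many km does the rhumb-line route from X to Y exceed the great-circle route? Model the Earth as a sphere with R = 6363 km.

Great circle: cos σ = sin φ₁ sin φ₂ + cos φ₁ cos φ₂ cos Δλ,  σ = 1.9055 rad → d_gc = 12125.0 km
Rhumb line: Δψ = -2.4879, q = Δφ/Δψ = 0.6781, d_rh = R√(Δφ²+q²Δλ²) = 12611.6 km
Excess = 12611.6 − 12125.0 = 486.6 ≈ 487 km

487 km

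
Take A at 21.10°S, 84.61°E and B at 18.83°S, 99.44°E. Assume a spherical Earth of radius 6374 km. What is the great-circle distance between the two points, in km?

1570 km

cos σ = sin φ₁ sin φ₂ + cos φ₁ cos φ₂ cos Δλ
      = sin(-21.10°)sin(-18.83°) + cos(-21.10°)cos(-18.83°)cos(14.83°) = 0.9698
σ = 14.117° → d = Rσ = 6374·0.24638 = 1570 km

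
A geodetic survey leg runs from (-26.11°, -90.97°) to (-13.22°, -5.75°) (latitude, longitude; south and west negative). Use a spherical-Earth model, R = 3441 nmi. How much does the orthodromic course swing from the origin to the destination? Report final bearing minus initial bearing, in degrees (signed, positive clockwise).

-34.6°

Initial bearing θ₁ = atan2(sin Δλ cos φ₂, cos φ₁ sin φ₂ − sin φ₁ cos φ₂ cos Δλ) = 99.92°
Final bearing θ₂ = (initial bearing from the destination back to the start) + 180° = 65.31°
Δθ = θ₂ − θ₁ = -34.6°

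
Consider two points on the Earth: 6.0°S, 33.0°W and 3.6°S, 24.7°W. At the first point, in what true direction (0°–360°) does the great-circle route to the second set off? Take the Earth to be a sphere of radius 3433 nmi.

θ = atan2( sin Δλ·cos φ₂ ,  cos φ₁ sin φ₂ − sin φ₁ cos φ₂ cos Δλ )
  = atan2(+0.1441, +0.0408) = 74.19°

74.2°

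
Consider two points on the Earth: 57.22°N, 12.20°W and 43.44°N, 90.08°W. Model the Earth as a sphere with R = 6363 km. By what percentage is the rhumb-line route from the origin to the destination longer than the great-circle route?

5.1%

Great circle: σ = 0.8491 rad → d_gc = Rσ = 5403.0 km
Rhumb: Δφ = -0.2405, Δλ = -1.3593, Δψ = -0.3804, q = Δφ/Δψ = 0.6323 → d_rh = R√(Δφ²+q²Δλ²) = 5678.8 km
Excess = (5678.8 − 5403.0) / 5403.0 = 275.8 / 5403.0 = 5.10% ≈ 5.1%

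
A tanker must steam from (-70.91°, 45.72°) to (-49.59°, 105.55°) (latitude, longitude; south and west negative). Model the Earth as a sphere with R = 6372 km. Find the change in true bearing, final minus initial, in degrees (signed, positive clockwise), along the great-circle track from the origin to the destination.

Initial bearing θ₁ = atan2(sin Δλ cos φ₂, cos φ₁ sin φ₂ − sin φ₁ cos φ₂ cos Δλ) = 84.01°
Final bearing θ₂ = (initial bearing from the destination back to the start) + 180° = 30.12°
Δθ = θ₂ − θ₁ = -53.9°

-53.9°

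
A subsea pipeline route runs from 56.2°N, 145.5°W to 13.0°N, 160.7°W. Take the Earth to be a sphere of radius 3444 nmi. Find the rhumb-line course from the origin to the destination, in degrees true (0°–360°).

Δψ = ln[tan(π/4+φ₂/2)/tan(π/4+φ₁/2)] = -0.9624
Δλ = -0.2653 rad (taken the short way round)
course = atan2(Δλ, Δψ) = 195.41°

195.4°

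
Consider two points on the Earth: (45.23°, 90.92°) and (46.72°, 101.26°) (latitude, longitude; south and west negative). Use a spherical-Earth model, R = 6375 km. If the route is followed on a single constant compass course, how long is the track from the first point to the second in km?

Δψ = ln[tan(π/4+φ₂/2)/tan(π/4+φ₁/2)] = +0.0374;  Δφ = +0.0260 rad,  Δλ = +0.1805 rad
q = Δφ/Δψ = 0.6949
d = R·√(Δφ² + q²Δλ²) = 6375·0.12808 = 816 km

816 km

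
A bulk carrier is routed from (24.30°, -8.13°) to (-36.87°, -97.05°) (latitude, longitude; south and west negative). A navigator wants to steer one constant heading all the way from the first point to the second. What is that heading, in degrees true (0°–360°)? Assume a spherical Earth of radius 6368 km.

233.9°

Δψ = ln[tan(π/4+φ₂/2)/tan(π/4+φ₁/2)] = -1.1306
Δλ = -1.5519 rad (taken the short way round)
course = atan2(Δλ, Δψ) = 233.93°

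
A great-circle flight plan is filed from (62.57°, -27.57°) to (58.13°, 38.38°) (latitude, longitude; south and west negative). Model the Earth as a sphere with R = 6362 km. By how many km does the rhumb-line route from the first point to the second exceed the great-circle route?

Great circle: cos σ = sin φ₁ sin φ₂ + cos φ₁ cos φ₂ cos Δλ,  σ = 0.5493 rad → d_gc = 3494.6 km
Rhumb line: Δψ = -0.1569, q = Δφ/Δψ = 0.4938, d_rh = R√(Δφ²+q²Δλ²) = 3649.6 km
Excess = 3649.6 − 3494.6 = 155.0 ≈ 155 km

155 km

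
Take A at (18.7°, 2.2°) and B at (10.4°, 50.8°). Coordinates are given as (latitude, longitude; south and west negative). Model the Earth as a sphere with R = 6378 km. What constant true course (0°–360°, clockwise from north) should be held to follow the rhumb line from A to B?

100.0°

Δψ = ln[tan(π/4+φ₂/2)/tan(π/4+φ₁/2)] = -0.1498
Δλ = +0.8482 rad (taken the short way round)
course = atan2(Δλ, Δψ) = 100.02°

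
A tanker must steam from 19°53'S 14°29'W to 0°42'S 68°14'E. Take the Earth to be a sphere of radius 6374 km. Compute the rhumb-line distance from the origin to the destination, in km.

9258 km

Δψ = ln[tan(π/4+φ₂/2)/tan(π/4+φ₁/2)] = +0.3420;  Δφ = +0.3348 rad,  Δλ = +1.4437 rad
q = Δφ/Δψ = 0.9790
d = R·√(Δφ² + q²Δλ²) = 6374·1.45247 = 9258 km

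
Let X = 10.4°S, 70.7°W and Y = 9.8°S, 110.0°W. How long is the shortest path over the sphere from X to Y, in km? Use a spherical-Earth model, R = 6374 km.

cos σ = sin φ₁ sin φ₂ + cos φ₁ cos φ₂ cos Δλ
      = sin(-10.40°)sin(-9.80°) + cos(-10.40°)cos(-9.80°)cos(-39.30°) = 0.7807
σ = 38.671° → d = Rσ = 6374·0.67494 = 4302 km

4302 km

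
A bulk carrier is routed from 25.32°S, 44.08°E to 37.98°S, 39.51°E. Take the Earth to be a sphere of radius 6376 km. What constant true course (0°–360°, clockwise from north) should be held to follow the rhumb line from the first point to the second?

197.0°

Meridional parts: M(φ₁)=-0.4570, M(φ₂)=-0.7175 → ΔM = -0.2605;  Δλ = -0.0798 rad
tan C = Δλ / ΔM = +0.3062 → C = 197.02°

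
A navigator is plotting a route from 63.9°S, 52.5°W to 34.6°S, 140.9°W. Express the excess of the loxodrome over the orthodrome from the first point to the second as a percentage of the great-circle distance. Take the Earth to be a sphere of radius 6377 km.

Great circle: σ = 1.0239 rad → d_gc = Rσ = 6529.3 km
Rhumb: Δφ = +0.5114, Δλ = -1.5429, Δψ = +0.8176, q = Δφ/Δψ = 0.6255 → d_rh = R√(Δφ²+q²Δλ²) = 6964.6 km
Excess = (6964.6 − 6529.3) / 6529.3 = 435.3 / 6529.3 = 6.67% ≈ 6.7%

6.7%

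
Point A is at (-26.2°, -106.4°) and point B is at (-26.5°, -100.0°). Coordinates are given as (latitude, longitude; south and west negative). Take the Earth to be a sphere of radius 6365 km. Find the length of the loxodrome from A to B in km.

Δψ = ln[tan(π/4+φ₂/2)/tan(π/4+φ₁/2)] = -0.0058;  Δφ = -0.0052 rad,  Δλ = +0.1117 rad
q = Δφ/Δψ = 0.8961
d = R·√(Δφ² + q²Δλ²) = 6365·0.10023 = 638 km

638 km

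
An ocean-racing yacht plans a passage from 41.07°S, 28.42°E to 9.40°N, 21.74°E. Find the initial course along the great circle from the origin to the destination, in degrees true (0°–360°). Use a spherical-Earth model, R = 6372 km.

N = sin Δλ·cos φ₂ = -0.1148;  D = cos φ₁ sin φ₂ − sin φ₁ cos φ₂ cos Δλ = +0.7669
initial course = atan2(N, D) = 351.49°

351.5°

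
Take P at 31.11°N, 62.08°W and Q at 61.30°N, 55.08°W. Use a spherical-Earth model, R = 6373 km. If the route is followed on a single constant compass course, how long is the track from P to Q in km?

Rhumb course C = atan2(Δλ, Δψ) with Δψ = ln[tan(π/4+φ₂/2)/tan(π/4+φ₁/2)] = +0.7915, Δλ = +0.1222 → C = 8.78°
d = R·|Δφ| / |cos C| = 6373·0.52691 / 0.98829 = 3398 km

3398 km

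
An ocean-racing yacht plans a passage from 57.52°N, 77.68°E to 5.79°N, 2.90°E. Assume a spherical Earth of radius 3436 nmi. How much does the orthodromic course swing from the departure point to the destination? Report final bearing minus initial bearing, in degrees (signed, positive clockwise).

Initial bearing θ₁ = atan2(sin Δλ cos φ₂, cos φ₁ sin φ₂ − sin φ₁ cos φ₂ cos Δλ) = 260.18°
Final bearing θ₂ = (initial bearing from the destination back to the start) + 180° = 212.13°
Δθ = θ₂ − θ₁ = -48.0°

-48.0°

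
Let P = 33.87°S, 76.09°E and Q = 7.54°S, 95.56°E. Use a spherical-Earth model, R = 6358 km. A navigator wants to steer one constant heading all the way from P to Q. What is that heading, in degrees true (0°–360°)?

Δψ = ln[tan(π/4+φ₂/2)/tan(π/4+φ₁/2)] = +0.4969
Δλ = +0.3398 rad (taken the short way round)
course = atan2(Δλ, Δψ) = 34.36°

34.4°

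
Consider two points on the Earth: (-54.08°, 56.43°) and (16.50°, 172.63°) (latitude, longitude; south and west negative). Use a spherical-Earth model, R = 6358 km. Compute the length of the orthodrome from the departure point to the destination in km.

cos σ = sin φ₁ sin φ₂ + cos φ₁ cos φ₂ cos Δλ
      = sin(-54.08°)sin(16.50°) + cos(-54.08°)cos(16.50°)cos(116.20°) = -0.4784
σ = 118.578° → d = Rσ = 6358·2.06957 = 13158 km

13158 km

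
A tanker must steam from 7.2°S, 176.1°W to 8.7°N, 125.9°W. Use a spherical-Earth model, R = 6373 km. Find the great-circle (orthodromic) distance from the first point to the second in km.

5839 km

cos σ = sin φ₁ sin φ₂ + cos φ₁ cos φ₂ cos Δλ
      = sin(-7.20°)sin(8.70°) + cos(-7.20°)cos(8.70°)cos(50.20°) = 0.6088
σ = 52.497° → d = Rσ = 6373·0.91625 = 5839 km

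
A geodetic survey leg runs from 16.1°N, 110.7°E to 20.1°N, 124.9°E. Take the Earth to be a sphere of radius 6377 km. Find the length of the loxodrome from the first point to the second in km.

1566 km

Δψ = ln[tan(π/4+φ₂/2)/tan(π/4+φ₁/2)] = +0.0735;  Δφ = +0.0698 rad,  Δλ = +0.2478 rad
q = Δφ/Δψ = 0.9503
d = R·√(Δφ² + q²Δλ²) = 6377·0.24564 = 1566 km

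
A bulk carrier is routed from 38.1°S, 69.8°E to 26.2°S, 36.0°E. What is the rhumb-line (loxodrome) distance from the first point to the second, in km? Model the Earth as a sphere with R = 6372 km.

Rhumb course C = atan2(Δλ, Δψ) with Δψ = ln[tan(π/4+φ₂/2)/tan(π/4+φ₁/2)] = +0.2461, Δλ = -0.5899 → C = 292.65°
d = R·|Δφ| / |cos C| = 6372·0.20769 / 0.38502 = 3437 km

3437 km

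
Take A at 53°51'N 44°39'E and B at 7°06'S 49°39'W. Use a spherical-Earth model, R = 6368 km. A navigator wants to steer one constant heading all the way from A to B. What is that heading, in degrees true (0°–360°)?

Meridional parts: M(φ₁)=+1.1197, M(φ₂)=-0.1242 → ΔM = -1.2440;  Δλ = -1.6458 rad
tan C = Δλ / ΔM = +1.3231 → C = 232.92°

232.9°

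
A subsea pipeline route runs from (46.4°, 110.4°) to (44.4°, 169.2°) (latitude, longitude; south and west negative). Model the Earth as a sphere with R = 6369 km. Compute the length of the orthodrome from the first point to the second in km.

cos σ = sin φ₁ sin φ₂ + cos φ₁ cos φ₂ cos Δλ
      = sin(46.40°)sin(44.40°) + cos(46.40°)cos(44.40°)cos(58.80°) = 0.7619
σ = 40.367° → d = Rσ = 6369·0.70453 = 4487 km

4487 km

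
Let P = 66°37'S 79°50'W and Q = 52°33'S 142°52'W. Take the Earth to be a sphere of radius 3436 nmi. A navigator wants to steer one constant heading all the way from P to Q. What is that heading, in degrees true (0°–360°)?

Δψ = ln[tan(π/4+φ₂/2)/tan(π/4+φ₁/2)] = +0.4935
Δλ = -1.1001 rad (taken the short way round)
course = atan2(Δλ, Δψ) = 294.16°

294.2°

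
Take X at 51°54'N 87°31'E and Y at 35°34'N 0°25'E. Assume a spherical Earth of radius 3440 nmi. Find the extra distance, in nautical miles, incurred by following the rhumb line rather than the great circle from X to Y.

Great circle: cos σ = sin φ₁ sin φ₂ + cos φ₁ cos φ₂ cos Δλ,  σ = 1.0666 rad → d_gc = 3669.1 nmi
Rhumb line: Δψ = -0.3984, q = Δφ/Δψ = 0.7156, d_rh = R√(Δφ²+q²Δλ²) = 3868.4 nmi
Excess = 3868.4 − 3669.1 = 199.3 ≈ 199 nmi

199 nmi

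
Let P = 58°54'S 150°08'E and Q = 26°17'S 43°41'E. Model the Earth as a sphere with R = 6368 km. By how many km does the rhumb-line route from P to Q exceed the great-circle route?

Great circle: cos σ = sin φ₁ sin φ₂ + cos φ₁ cos φ₂ cos Δλ,  σ = 1.3202 rad → d_gc = 8406.8 km
Rhumb line: Δψ = +0.8035, q = Δφ/Δψ = 0.7085, d_rh = R√(Δφ²+q²Δλ²) = 9132.9 km
Excess = 9132.9 − 8406.8 = 726.1 ≈ 726 km

726 km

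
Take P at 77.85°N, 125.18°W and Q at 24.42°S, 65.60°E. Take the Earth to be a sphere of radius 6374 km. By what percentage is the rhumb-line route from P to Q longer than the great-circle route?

Great circle: σ = 2.2049 rad → d_gc = Rσ = 14053.8 km
Rhumb: Δφ = -1.7849, Δλ = -2.9534, Δψ = -2.6800, q = Δφ/Δψ = 0.6660 → d_rh = R√(Δφ²+q²Δλ²) = 16930.6 km
Excess = (16930.6 − 14053.8) / 14053.8 = 2876.8 / 14053.8 = 20.47% ≈ 20.5%

20.5%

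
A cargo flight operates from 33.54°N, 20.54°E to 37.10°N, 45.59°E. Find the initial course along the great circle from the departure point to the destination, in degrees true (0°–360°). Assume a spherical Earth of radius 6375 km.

θ = atan2( sin Δλ·cos φ₂ ,  cos φ₁ sin φ₂ − sin φ₁ cos φ₂ cos Δλ )
  = atan2(+0.3377, +0.1035) = 72.95°

73.0°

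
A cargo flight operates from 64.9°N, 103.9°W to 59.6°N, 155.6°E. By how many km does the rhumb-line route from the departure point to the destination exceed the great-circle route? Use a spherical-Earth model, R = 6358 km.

Great circle: cos σ = sin φ₁ sin φ₂ + cos φ₁ cos φ₂ cos Δλ,  σ = 0.7348 rad → d_gc = 4672.0 km
Rhumb line: Δψ = -0.1993, q = Δφ/Δψ = 0.4642, d_rh = R√(Δφ²+q²Δλ²) = 5210.7 km
Excess = 5210.7 − 4672.0 = 538.7 ≈ 539 km

539 km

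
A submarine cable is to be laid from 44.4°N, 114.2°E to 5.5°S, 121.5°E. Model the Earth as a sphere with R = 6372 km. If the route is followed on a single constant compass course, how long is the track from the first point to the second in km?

Δψ = ln[tan(π/4+φ₂/2)/tan(π/4+φ₁/2)] = -0.9628;  Δφ = -0.8709 rad,  Δλ = +0.1274 rad
q = Δφ/Δψ = 0.9046
d = R·√(Δφ² + q²Δλ²) = 6372·0.87851 = 5598 km

5598 km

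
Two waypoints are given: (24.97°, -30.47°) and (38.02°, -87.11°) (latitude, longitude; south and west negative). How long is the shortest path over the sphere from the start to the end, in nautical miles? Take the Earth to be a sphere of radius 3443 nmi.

cos σ = sin φ₁ sin φ₂ + cos φ₁ cos φ₂ cos Δλ
      = sin(24.97°)sin(38.02°) + cos(24.97°)cos(38.02°)cos(-56.64°) = 0.6527
σ = 49.252° → d = Rσ = 3443·0.85962 = 2960 nmi

2960 nmi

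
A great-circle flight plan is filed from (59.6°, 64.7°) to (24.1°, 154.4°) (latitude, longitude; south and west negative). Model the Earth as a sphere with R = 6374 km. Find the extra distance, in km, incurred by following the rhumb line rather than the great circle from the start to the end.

432 km

Great circle: cos σ = sin φ₁ sin φ₂ + cos φ₁ cos φ₂ cos Δλ,  σ = 1.2083 rad → d_gc = 7701.7 km
Rhumb line: Δψ = -0.8695, q = Δφ/Δψ = 0.7126, d_rh = R√(Δφ²+q²Δλ²) = 8134.1 km
Excess = 8134.1 − 7701.7 = 432.4 ≈ 432 km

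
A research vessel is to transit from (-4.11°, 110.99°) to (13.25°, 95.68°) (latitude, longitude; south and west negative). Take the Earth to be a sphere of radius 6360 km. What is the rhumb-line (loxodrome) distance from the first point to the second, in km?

Δψ = ln[tan(π/4+φ₂/2)/tan(π/4+φ₁/2)] = +0.3051;  Δφ = +0.3030 rad,  Δλ = -0.2672 rad
q = Δφ/Δψ = 0.9930
d = R·√(Δφ² + q²Δλ²) = 6360·0.40274 = 2561 km

2561 km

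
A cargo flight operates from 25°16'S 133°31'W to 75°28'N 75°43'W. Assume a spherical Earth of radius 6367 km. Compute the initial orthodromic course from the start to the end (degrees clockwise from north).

12.8°

θ = atan2( sin Δλ·cos φ₂ ,  cos φ₁ sin φ₂ − sin φ₁ cos φ₂ cos Δλ )
  = atan2(+0.2123, +0.9325) = 12.83°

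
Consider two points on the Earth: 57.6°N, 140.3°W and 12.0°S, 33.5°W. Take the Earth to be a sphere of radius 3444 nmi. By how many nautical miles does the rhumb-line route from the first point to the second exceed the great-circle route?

265 nmi

Great circle: cos σ = sin φ₁ sin φ₂ + cos φ₁ cos φ₂ cos Δλ,  σ = 1.9040 rad → d_gc = 6557.2 nmi
Rhumb line: Δψ = -1.4470, q = Δφ/Δψ = 0.8395, d_rh = R√(Δφ²+q²Δλ²) = 6822.4 nmi
Excess = 6822.4 − 6557.2 = 265.2 ≈ 265 nmi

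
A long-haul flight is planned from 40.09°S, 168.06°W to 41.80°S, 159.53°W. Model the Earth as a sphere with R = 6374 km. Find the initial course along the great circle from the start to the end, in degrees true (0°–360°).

107.6°

N = sin Δλ·cos φ₂ = +0.1106;  D = cos φ₁ sin φ₂ − sin φ₁ cos φ₂ cos Δλ = -0.0352
initial course = atan2(N, D) = 107.64°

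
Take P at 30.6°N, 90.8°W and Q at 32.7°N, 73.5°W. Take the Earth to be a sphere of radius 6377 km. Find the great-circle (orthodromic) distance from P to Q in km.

1654 km

Haversine: a = sin²(Δφ/2)+cos φ₁ cos φ₂ sin²(Δλ/2) = 0.01672;  σ = 2·atan2(√a,√(1−a))
σ = 14.859° → d = Rσ = 6377·0.25934 = 1654 km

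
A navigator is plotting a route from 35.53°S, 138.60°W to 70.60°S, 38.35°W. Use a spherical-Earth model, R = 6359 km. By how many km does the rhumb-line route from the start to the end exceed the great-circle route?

643 km

Great circle: cos σ = sin φ₁ sin φ₂ + cos φ₁ cos φ₂ cos Δλ,  σ = 1.0472 rad → d_gc = 6658.9 km
Rhumb line: Δψ = -1.1023, q = Δφ/Δψ = 0.5553, d_rh = R√(Δφ²+q²Δλ²) = 7302.0 km
Excess = 7302.0 − 6658.9 = 643.1 ≈ 643 km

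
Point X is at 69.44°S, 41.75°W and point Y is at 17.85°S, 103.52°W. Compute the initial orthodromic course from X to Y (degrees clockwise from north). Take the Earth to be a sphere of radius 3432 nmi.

θ = atan2( sin Δλ·cos φ₂ ,  cos φ₁ sin φ₂ − sin φ₁ cos φ₂ cos Δλ )
  = atan2(-0.8386, +0.3139) = 290.52°

290.5°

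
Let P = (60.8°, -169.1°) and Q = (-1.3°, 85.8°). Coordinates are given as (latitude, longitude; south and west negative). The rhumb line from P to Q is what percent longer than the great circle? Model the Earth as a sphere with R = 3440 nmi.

Great circle: σ = 1.7182 rad → d_gc = Rσ = 5910.6 nmi
Rhumb: Δφ = -1.0838, Δλ = -1.8343, Δψ = -1.3679, q = Δφ/Δψ = 0.7923 → d_rh = R√(Δφ²+q²Δλ²) = 6236.9 nmi
Excess = (6236.9 − 5910.6) / 5910.6 = 326.3 / 5910.6 = 5.52% ≈ 5.5%

5.5%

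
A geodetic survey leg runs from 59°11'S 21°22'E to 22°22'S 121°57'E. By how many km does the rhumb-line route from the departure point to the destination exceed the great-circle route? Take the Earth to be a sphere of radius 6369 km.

604 km

Great circle: cos σ = sin φ₁ sin φ₂ + cos φ₁ cos φ₂ cos Δλ,  σ = 1.3286 rad → d_gc = 8462.1 km
Rhumb line: Δψ = +0.8881, q = Δφ/Δψ = 0.7235, d_rh = R√(Δφ²+q²Δλ²) = 9065.9 km
Excess = 9065.9 − 8462.1 = 603.8 ≈ 604 km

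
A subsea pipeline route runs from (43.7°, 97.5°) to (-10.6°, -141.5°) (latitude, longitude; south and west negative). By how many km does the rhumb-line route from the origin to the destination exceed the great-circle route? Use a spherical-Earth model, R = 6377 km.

420 km

Great circle: cos σ = sin φ₁ sin φ₂ + cos φ₁ cos φ₂ cos Δλ,  σ = 2.0864 rad → d_gc = 13305.2 km
Rhumb line: Δψ = -1.0357, q = Δφ/Δψ = 0.9150, d_rh = R√(Δφ²+q²Δλ²) = 13725.2 km
Excess = 13725.2 − 13305.2 = 420.0 ≈ 420 km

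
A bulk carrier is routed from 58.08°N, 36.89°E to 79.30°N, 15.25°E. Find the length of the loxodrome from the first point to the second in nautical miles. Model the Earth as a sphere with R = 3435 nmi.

Rhumb course C = atan2(Δλ, Δψ) with Δψ = ln[tan(π/4+φ₂/2)/tan(π/4+φ₁/2)] = +1.1164, Δλ = -0.3777 → C = 341.31°
d = R·|Δφ| / |cos C| = 3435·0.37036 / 0.94726 = 1343 nmi

1343 nmi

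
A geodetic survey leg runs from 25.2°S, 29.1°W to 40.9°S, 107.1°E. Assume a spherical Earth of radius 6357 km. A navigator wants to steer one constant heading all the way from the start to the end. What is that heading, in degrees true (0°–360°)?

97.9°

Meridional parts: M(φ₁)=-0.4547, M(φ₂)=-0.7836 → ΔM = -0.3288;  Δλ = +2.3771 rad
tan C = Δλ / ΔM = -7.2293 → C = 97.88°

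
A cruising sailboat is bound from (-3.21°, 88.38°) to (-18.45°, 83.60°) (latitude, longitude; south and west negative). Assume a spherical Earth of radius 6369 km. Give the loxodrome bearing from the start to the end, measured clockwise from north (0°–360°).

197.1°

Δψ = ln[tan(π/4+φ₂/2)/tan(π/4+φ₁/2)] = -0.2717
Δλ = -0.0834 rad (taken the short way round)
course = atan2(Δλ, Δψ) = 197.07°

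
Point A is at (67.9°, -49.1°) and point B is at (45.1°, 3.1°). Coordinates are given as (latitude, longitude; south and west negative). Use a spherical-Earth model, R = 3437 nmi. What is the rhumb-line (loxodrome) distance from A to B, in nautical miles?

2153 nmi

Rhumb course C = atan2(Δλ, Δψ) with Δψ = ln[tan(π/4+φ₂/2)/tan(π/4+φ₁/2)] = -0.7494, Δλ = +0.9111 → C = 129.44°
d = R·|Δφ| / |cos C| = 3437·0.39794 / 0.63528 = 2153 nmi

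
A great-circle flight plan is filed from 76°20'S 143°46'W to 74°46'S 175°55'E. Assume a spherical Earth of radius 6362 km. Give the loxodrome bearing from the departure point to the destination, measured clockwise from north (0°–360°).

Δψ = ln[tan(π/4+φ₂/2)/tan(π/4+φ₁/2)] = +0.1097
Δλ = -0.7037 rad (taken the short way round)
course = atan2(Δλ, Δψ) = 278.86°

278.9°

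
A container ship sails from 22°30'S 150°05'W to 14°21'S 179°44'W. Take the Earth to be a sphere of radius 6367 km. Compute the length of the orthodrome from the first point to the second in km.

3248 km

cos σ = sin φ₁ sin φ₂ + cos φ₁ cos φ₂ cos Δλ
      = sin(-22.50°)sin(-14.35°) + cos(-22.50°)cos(-14.35°)cos(-29.65°) = 0.8727
σ = 29.225° → d = Rσ = 6367·0.51008 = 3248 km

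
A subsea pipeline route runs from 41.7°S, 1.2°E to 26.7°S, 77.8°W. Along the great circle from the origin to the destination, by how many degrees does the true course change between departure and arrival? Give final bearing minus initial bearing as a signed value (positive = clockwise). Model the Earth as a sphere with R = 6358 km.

+50.1°

At departure: θ₁ = atan2(sin Δλ cos φ₂, cos φ₁ sin φ₂ − sin φ₁ cos φ₂ cos Δλ) = 255.79°
At arrival: θ₂ = atan2(sin Δλ cos φ₁, −cos φ₂ sin φ₁ + sin φ₂ cos φ₁ cos Δλ) = 305.89°
Δθ = θ₂ − θ₁ = +50.1°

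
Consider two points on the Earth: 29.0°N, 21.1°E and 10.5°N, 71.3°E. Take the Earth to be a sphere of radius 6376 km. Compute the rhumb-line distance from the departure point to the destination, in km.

Rhumb course C = atan2(Δλ, Δψ) with Δψ = ln[tan(π/4+φ₂/2)/tan(π/4+φ₁/2)] = -0.3450, Δλ = +0.8762 → C = 111.49°
d = R·|Δφ| / |cos C| = 6376·0.32289 / 0.36635 = 5620 km

5620 km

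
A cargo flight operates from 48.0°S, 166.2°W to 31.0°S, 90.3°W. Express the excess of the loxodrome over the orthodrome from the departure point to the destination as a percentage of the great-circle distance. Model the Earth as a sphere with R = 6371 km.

Great circle: σ = 1.0210 rad → d_gc = Rσ = 6505.1 km
Rhumb: Δφ = +0.2967, Δλ = +1.3247, Δψ = +0.3879, q = Δφ/Δψ = 0.7649 → d_rh = R√(Δφ²+q²Δλ²) = 6726.6 km
Excess = (6726.6 − 6505.1) / 6505.1 = 221.5 / 6505.1 = 3.41% ≈ 3.4%

3.4%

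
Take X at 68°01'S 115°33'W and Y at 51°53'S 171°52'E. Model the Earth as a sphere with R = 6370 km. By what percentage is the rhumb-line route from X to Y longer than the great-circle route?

Great circle: σ = 0.6456 rad → d_gc = Rσ = 4112.7 km
Rhumb: Δφ = +0.2816, Δλ = -1.2668, Δψ = +0.5759, q = Δφ/Δψ = 0.4890 → d_rh = R√(Δφ²+q²Δλ²) = 4334.4 km
Excess = (4334.4 − 4112.7) / 4112.7 = 221.7 / 4112.7 = 5.39% ≈ 5.4%

5.4%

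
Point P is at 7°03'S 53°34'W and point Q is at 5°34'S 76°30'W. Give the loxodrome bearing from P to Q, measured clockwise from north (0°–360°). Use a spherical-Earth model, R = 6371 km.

Δψ = ln[tan(π/4+φ₂/2)/tan(π/4+φ₁/2)] = +0.0260
Δλ = -0.4003 rad (taken the short way round)
course = atan2(Δλ, Δψ) = 273.72°

273.7°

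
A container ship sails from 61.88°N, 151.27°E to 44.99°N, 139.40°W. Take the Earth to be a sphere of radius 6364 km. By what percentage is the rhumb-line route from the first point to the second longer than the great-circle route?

Great circle: σ = 0.7359 rad → d_gc = Rσ = 4683.6 km
Rhumb: Δφ = -0.2948, Δλ = +1.2100, Δψ = -0.5034, q = Δφ/Δψ = 0.5856 → d_rh = R√(Δφ²+q²Δλ²) = 4884.0 km
Excess = (4884.0 − 4683.6) / 4683.6 = 200.4 / 4683.6 = 4.28% ≈ 4.3%

4.3%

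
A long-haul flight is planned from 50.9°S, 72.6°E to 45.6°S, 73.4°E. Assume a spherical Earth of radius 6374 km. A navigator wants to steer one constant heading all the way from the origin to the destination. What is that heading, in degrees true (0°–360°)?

5.7°

Meridional parts: M(φ₁)=-1.0354, M(φ₂)=-0.8963 → ΔM = +0.1391;  Δλ = +0.0140 rad
tan C = Δλ / ΔM = +0.1004 → C = 5.73°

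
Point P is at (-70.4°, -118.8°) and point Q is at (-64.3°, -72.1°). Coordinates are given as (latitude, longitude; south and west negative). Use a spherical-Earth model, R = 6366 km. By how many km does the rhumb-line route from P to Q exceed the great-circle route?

Great circle: cos σ = sin φ₁ sin φ₂ + cos φ₁ cos φ₂ cos Δλ,  σ = 0.3219 rad → d_gc = 2049.27 km
Rhumb line: Δψ = +0.2781, q = Δφ/Δψ = 0.3828, d_rh = R√(Δφ²+q²Δλ²) = 2098.79 km
Excess = 2098.79 − 2049.27 = 49.52 ≈ 50 km

50 km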